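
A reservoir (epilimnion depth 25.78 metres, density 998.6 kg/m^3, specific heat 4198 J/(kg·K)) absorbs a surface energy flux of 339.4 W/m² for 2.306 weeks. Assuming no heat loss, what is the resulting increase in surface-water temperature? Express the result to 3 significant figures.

4.38 K

Areal heat capacity C = ρ c_p D = 998.6 × 4198 × 25.78 = 1.08×10^8 J/(m²·K).
Net heat input Q = F Δt = 339.4 × (2.306 weeks × 6.048×10^5 s/week) = 4.73×10^8 J/m².
ΔT = Q / C = 4.73×10^8 / 1.08×10^8 = 4.38 K.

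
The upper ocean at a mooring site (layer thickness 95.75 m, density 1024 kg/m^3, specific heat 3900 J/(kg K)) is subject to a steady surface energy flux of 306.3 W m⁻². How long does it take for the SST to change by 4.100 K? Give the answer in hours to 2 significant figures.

1400 hours

Areal heat capacity C = ρ c_p D = 1024 × 3900 × 95.75 = 3.82×10^8 J/(m²·K).
Time required: Δt = C ΔT / F = 3.82×10^8 × 4.100 / 306.3 = 5.12×10^6 s.
In hours: 5.12×10^6 s / (3600 s/hour) = 1420 hours.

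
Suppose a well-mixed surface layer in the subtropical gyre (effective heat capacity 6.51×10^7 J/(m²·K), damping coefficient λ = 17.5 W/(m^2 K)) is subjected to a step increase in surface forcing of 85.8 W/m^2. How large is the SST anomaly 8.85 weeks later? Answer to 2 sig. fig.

3.7 K

Areal heat capacity C = 6.51×10^7 J/(m²·K) (given).
τ = C / λ = 6.51×10^7 / 17.5 = 3.72×10^6 s.
Equilibrium anomaly ΔT_eq = F / λ = 85.8 / 17.5 = 4.90 K.
t = 8.85 weeks = 5.35×10^6 s, so t/τ = 1.44.
ΔT(t) = ΔT_eq (1 − e^(−t/τ)) = 4.90 × (1 − e^−1.44) = 3.74 K.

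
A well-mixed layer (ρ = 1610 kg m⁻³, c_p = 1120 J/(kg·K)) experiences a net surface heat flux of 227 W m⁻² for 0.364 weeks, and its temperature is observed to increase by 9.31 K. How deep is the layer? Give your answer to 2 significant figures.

3.0 m

Heat input Q = F Δt = 227 × 2.20×10^5 s = 5.00×10^7 J/m².
Required areal heat capacity C = Q / ΔT = 5.37×10^6 J/(m²·K).
Depth D = C / (ρ c_p) = 5.37×10^6 / (1610 × 1120) = 2.98 m.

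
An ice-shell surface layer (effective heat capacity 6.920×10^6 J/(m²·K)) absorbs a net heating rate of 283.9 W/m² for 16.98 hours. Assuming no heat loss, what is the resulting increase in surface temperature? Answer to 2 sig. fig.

2.5 K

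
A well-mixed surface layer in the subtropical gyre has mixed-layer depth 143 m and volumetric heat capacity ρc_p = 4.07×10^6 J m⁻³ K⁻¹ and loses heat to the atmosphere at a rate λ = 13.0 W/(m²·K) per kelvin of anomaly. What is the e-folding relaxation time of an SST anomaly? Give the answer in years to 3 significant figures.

Areal heat capacity C = ρc_p × D = 4.07×10^6 × 143 = 5.82×10^8 J m⁻² K⁻¹.
Relaxation time τ = C / λ = 5.82×10^8 / 13.0 = 4.48×10^7 s.
In years: 4.48×10^7 s / (3.156×10^7 s/year) = 1.42 years.

1.42 years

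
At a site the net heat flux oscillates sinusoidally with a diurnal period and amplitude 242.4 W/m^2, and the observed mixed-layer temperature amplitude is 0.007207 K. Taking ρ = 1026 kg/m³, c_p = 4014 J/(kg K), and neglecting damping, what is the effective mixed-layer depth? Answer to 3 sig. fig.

ω = 2π / 86400 s = 7.27×10^-5 s⁻¹.
Required C = F₀ / (A ω) = 242.4 / (0.007207 × 7.27×10^-5) = 4.63×10^8 J/(m²·K).
D = C / (ρ c_p) = 4.63×10^8 / (1026 × 4014) = 112 m.

112 m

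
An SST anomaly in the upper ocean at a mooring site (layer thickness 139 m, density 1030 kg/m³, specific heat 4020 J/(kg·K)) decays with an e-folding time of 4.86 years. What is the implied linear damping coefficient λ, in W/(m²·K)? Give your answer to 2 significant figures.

3.8

Areal heat capacity C = ρ c_p D = 1030 × 4020 × 139 = 5.76×10^8 J/(m^2 K).
τ = 4.86 years = 1.53×10^8 s.
λ = C / τ = 5.76×10^8 / 1.53×10^8 = 3.75 W/(m²·K).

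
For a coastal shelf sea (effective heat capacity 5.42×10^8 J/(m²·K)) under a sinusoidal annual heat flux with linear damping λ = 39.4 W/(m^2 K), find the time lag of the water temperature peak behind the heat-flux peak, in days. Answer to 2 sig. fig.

71 days

Areal heat capacity C = 5.42×10^8 J/(m²·K) (given).
ω = 2π / 3.15×10^7 s = 1.99×10^-7 s⁻¹.
Phase lag φ = arctan(Cω/λ) = arctan(108/39.4) = 1.22 rad.
Time lag = φ / ω = 1.22 / 1.99×10^-7 = 6.13×10^6 s = 70.9 days.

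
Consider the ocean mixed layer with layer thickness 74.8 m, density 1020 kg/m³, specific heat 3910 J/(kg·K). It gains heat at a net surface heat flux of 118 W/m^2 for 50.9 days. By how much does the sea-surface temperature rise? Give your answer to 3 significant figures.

Areal heat capacity C = ρ c_p D = 1020 × 3910 × 74.8 = 2.98×10^8 J m⁻² K⁻¹.
Net heat input Q = F Δt = 118 × (50.9 days × 86400 s/day) = 5.19×10^8 J/m².
ΔT = Q / C = 5.19×10^8 / 2.98×10^8 = 1.74 K.

1.74 K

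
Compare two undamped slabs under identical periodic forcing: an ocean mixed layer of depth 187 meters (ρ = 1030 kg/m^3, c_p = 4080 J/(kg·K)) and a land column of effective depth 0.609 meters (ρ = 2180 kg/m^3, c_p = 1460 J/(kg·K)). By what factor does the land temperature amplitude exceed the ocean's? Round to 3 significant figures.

405

C_ocean = 1030 × 4080 × 187 = 7.86×10^8 J/(m²·K).
C_land = 2180 × 1460 × 0.609 = 1.94×10^6 J/(m²·K).
Undamped amplitude ∝ 1/C, so A_land/A_ocean = C_ocean/C_land = 405.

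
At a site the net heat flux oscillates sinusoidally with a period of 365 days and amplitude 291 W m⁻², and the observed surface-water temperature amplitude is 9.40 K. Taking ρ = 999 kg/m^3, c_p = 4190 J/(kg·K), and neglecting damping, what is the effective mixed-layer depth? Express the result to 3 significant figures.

ω = 2π / 3.15×10^7 s = 1.99×10^-7 s⁻¹.
Required C = F₀ / (A ω) = 291 / (9.40 × 1.99×10^-7) = 1.55×10^8 J/(m²·K).
D = C / (ρ c_p) = 1.55×10^8 / (999 × 4190) = 37.1 m.

37.1 m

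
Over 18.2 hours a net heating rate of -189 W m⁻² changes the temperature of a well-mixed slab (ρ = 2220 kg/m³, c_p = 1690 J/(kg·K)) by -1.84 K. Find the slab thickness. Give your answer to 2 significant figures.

1.8 m

Heat input Q = F Δt = -189 × 65500 s = -1.24×10^7 J/m².
Required areal heat capacity C = Q / ΔT = 6.73×10^6 J/(m²·K).
Depth D = C / (ρ c_p) = 6.73×10^6 / (2220 × 1690) = 1.79 m.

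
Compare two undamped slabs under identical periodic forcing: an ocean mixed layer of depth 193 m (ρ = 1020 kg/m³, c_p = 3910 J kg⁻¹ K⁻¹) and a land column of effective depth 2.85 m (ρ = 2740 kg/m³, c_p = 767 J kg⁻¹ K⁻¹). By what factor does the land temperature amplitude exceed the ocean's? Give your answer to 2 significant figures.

130

C_ocean = 1020 × 3910 × 193 = 7.70×10^8 J/(m²·K).
C_land = 2740 × 767 × 2.85 = 5.99×10^6 J/(m²·K).
Undamped amplitude ∝ 1/C, so A_land/A_ocean = C_ocean/C_land = 129.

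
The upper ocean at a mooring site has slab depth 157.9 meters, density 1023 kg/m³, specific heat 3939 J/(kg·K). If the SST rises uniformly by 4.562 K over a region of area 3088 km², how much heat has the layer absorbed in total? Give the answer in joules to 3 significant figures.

Areal heat capacity C = ρ c_p D = 1023 × 3939 × 157.9 = 6.36×10^8 J/(m²·K).
Heat per unit area: q = C ΔT = 6.36×10^8 × 4.562 = 2.90×10^9 J/m².
Total heat: Q = q × A = 2.90×10^9 × (3088 × 10⁶ m²) = 8.96×10^18 J.

8.96×10^18 J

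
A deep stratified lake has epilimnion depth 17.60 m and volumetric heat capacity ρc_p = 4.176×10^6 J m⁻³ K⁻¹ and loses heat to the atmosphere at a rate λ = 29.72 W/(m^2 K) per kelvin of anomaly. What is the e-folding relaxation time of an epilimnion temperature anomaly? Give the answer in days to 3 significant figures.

28.6 days

Areal heat capacity C = ρc_p × D = 4.176×10^6 × 17.60 = 7.35×10^7 J/(m^2 K).
Relaxation time τ = C / λ = 7.35×10^7 / 29.72 = 2.47×10^6 s.
In days: 2.47×10^6 s / (86400 s/day) = 28.6 days.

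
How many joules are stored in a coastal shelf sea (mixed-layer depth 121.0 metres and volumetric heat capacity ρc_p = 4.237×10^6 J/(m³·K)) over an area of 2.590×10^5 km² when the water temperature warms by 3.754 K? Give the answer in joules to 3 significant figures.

4.98×10^20 J

Areal heat capacity C = ρc_p × D = 4.237×10^6 × 121.0 = 5.13×10^8 J/(m^2 K).
Heat per unit area: q = C ΔT = 5.13×10^8 × 3.754 = 1.92×10^9 J/m².
Total heat: Q = q × A = 1.92×10^9 × (2.590×10^5 × 10⁶ m²) = 4.98×10^20 J.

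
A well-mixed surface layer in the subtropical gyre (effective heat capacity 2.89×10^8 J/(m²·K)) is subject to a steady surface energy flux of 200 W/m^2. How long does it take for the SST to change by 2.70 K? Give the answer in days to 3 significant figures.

45.2 days

Areal heat capacity C = 2.89×10^8 J/(m²·K) (given).
Time required: Δt = C ΔT / F = 2.89×10^8 × 2.70 / 200 = 3.90×10^6 s.
In days: 3.90×10^6 s / (86400 s/day) = 45.2 days.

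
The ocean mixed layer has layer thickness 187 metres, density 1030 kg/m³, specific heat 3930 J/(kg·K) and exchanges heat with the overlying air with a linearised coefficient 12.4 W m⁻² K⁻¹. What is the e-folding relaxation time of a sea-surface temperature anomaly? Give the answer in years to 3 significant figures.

1.93 years

Areal heat capacity C = ρ c_p D = 1030 × 3930 × 187 = 7.57×10^8 J m⁻² K⁻¹.
Relaxation time τ = C / λ = 7.57×10^8 / 12.4 = 6.10×10^7 s.
In years: 6.10×10^7 s / (3.156×10^7 s/year) = 1.93 years.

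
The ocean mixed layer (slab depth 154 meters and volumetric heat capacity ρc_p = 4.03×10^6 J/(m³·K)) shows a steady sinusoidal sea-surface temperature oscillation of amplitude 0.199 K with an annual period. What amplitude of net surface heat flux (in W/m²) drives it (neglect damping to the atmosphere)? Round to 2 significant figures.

25

Areal heat capacity C = ρc_p × D = 4.03×10^6 × 154 = 6.21×10^8 J/(m²·K).
ω = 2π / 3.15×10^7 s = 1.99×10^-7 s⁻¹.
Cω = 6.21×10^8 × 1.99×10^-7 = 124 W/(m²·K).
F₀ = A × Cω = 0.199 × 124 = 24.6 W/m².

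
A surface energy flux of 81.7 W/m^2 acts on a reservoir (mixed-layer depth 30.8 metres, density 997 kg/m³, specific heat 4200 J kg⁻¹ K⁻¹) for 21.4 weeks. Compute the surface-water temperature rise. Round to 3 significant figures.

8.20 K

Areal heat capacity C = ρ c_p D = 997 × 4200 × 30.8 = 1.29×10^8 J/(m^2 K).
Net heat input Q = F Δt = 81.7 × (21.4 weeks × 6.048×10^5 s/week) = 1.06×10^9 J/m².
ΔT = Q / C = 1.06×10^9 / 1.29×10^8 = 8.20 K.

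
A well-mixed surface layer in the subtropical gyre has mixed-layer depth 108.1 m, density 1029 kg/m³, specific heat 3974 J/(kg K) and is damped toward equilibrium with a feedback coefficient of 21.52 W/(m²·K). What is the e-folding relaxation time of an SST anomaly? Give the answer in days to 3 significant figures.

Areal heat capacity C = ρ c_p D = 1029 × 3974 × 108.1 = 4.42×10^8 J/(m^2 K).
Relaxation time τ = C / λ = 4.42×10^8 / 21.52 = 2.05×10^7 s.
In days: 2.05×10^7 s / (86400 s/day) = 238 days.

238 days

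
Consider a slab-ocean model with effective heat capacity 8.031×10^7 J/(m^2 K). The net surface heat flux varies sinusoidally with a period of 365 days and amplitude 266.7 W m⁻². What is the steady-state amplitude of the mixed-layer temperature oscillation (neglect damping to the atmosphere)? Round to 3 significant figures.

Areal heat capacity C = 8.031×10^7 J/(m^2 K) (given).
Angular frequency ω = 2π / T = 2π / 3.15×10^7 s = 1.99×10^-7 s⁻¹.
Cω = 8.03×10^7 × 1.99×10^-7 = 16.0 W/(m²·K).
Amplitude A = F₀ / (Cω) = 266.7 / 16.0 = 16.7 K.

16.7 K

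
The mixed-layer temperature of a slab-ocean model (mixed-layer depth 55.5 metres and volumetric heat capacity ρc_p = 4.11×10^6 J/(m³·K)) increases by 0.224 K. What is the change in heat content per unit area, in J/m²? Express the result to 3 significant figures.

Areal heat capacity C = ρc_p × D = 4.11×10^6 × 55.5 = 2.28×10^8 J m⁻² K⁻¹.
ΔQ = C ΔT = 2.28×10^8 × 0.224 = 5.11×10^7 J/m².

5.11×10^7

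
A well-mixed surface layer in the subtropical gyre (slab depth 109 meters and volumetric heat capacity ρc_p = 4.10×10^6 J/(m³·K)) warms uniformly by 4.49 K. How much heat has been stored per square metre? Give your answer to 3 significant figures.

Areal heat capacity C = ρc_p × D = 4.10×10^6 × 109 = 4.47×10^8 J m⁻² K⁻¹.
ΔQ = C ΔT = 4.47×10^8 × 4.49 = 2.01×10^9 J/m².

2.01×10^9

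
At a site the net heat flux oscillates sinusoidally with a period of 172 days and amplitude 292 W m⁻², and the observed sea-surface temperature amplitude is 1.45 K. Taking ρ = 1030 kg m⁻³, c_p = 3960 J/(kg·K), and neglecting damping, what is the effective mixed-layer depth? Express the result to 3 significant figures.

117 m

ω = 2π / 1.49×10^7 s = 4.23×10^-7 s⁻¹.
Required C = F₀ / (A ω) = 292 / (1.45 × 4.23×10^-7) = 4.76×10^8 J/(m²·K).
D = C / (ρ c_p) = 4.76×10^8 / (1030 × 3960) = 117 m.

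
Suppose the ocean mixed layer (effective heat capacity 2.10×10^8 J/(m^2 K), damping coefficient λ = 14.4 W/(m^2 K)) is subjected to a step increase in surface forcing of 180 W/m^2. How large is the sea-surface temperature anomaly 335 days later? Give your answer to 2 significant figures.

Areal heat capacity C = 2.10×10^8 J/(m^2 K) (given).
τ = C / λ = 2.10×10^8 / 14.4 = 1.46×10^7 s.
Equilibrium anomaly ΔT_eq = F / λ = 180 / 14.4 = 12.5 K.
t = 335 days = 2.89×10^7 s, so t/τ = 1.98.
ΔT(t) = ΔT_eq (1 − e^(−t/τ)) = 12.5 × (1 − e^−1.98) = 10.8 K.

11 K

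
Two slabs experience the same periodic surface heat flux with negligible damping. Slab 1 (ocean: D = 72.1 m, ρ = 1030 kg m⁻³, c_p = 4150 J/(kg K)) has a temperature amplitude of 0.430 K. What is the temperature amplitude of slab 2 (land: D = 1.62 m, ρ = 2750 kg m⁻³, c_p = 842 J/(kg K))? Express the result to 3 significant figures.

35.3 K

C_ocean = 3.08×10^8 J/(m²·K); C_land = 3.75×10^6 J/(m²·K).
A ∝ 1/C ⇒ A_land = A_ocean × C_ocean/C_land = 0.430 × 82.2 = 35.3 K.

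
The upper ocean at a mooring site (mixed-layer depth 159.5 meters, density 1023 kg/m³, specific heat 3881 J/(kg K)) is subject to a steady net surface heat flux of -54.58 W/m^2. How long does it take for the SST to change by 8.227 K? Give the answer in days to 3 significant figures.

1100 days

Areal heat capacity C = ρ c_p D = 1023 × 3881 × 159.5 = 6.33×10^8 J/(m²·K).
Time required: Δt = C ΔT / F = 6.33×10^8 × -8.227 / -54.58 = 9.55×10^7 s.
In days: 9.55×10^7 s / (86400 s/day) = 1100 days.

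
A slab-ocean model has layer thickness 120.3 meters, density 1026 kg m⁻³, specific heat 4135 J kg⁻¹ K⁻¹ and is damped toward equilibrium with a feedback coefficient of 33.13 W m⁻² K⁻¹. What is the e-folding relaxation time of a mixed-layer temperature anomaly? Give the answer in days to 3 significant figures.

Areal heat capacity C = ρ c_p D = 1026 × 4135 × 120.3 = 5.10×10^8 J/(m^2 K).
Relaxation time τ = C / λ = 5.10×10^8 / 33.13 = 1.54×10^7 s.
In days: 1.54×10^7 s / (86400 s/day) = 178 days.

178 days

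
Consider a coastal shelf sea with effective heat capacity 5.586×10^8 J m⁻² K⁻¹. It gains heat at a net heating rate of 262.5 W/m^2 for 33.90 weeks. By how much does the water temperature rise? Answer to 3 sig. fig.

Areal heat capacity C = 5.586×10^8 J m⁻² K⁻¹ (given).
Net heat input Q = F Δt = 262.5 × (33.90 weeks × 6.048×10^5 s/week) = 5.38×10^9 J/m².
ΔT = Q / C = 5.38×10^9 / 5.59×10^8 = 9.63 K.

9.63 K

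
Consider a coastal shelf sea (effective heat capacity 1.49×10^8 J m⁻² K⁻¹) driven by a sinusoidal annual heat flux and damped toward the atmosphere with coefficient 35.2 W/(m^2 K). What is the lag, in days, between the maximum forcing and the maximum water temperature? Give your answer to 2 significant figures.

Areal heat capacity C = 1.49×10^8 J m⁻² K⁻¹ (given).
ω = 2π / 3.15×10^7 s = 1.99×10^-7 s⁻¹.
Phase lag φ = arctan(Cω/λ) = arctan(29.7/35.2) = 0.701 rad.
Time lag = φ / ω = 0.701 / 1.99×10^-7 = 3.52×10^6 s = 40.7 days.

41 days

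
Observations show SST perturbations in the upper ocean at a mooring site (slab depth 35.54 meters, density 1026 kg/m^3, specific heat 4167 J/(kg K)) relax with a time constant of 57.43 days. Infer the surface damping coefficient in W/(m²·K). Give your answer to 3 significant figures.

Areal heat capacity C = ρ c_p D = 1026 × 4167 × 35.54 = 1.52×10^8 J/(m^2 K).
τ = 57.43 days = 4.96×10^6 s.
λ = C / τ = 1.52×10^8 / 4.96×10^6 = 30.6 W/(m²·K).

30.6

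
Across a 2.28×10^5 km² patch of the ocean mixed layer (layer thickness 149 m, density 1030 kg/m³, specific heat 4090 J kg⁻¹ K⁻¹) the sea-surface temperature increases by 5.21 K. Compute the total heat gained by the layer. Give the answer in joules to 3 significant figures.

7.46×10^20 J

Areal heat capacity C = ρ c_p D = 1030 × 4090 × 149 = 6.28×10^8 J m⁻² K⁻¹.
Heat per unit area: q = C ΔT = 6.28×10^8 × 5.21 = 3.27×10^9 J/m².
Total heat: Q = q × A = 3.27×10^9 × (2.28×10^5 × 10⁶ m²) = 7.46×10^20 J.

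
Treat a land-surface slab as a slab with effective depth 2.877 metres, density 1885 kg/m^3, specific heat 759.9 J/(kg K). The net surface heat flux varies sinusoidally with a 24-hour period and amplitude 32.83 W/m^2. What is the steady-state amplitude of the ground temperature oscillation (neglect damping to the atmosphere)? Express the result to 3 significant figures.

0.110 K

Areal heat capacity C = ρ c_p D = 1885 × 759.9 × 2.877 = 4.12×10^6 J/(m²·K).
Angular frequency ω = 2π / T = 2π / 86400 s = 7.27×10^-5 s⁻¹.
Cω = 4.12×10^6 × 7.27×10^-5 = 300 W/(m²·K).
Amplitude A = F₀ / (Cω) = 32.83 / 300 = 0.110 K.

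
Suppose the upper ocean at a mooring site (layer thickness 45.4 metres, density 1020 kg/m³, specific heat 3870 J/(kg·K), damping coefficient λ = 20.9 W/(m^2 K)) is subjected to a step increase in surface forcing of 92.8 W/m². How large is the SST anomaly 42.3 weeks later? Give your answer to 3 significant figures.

4.22 K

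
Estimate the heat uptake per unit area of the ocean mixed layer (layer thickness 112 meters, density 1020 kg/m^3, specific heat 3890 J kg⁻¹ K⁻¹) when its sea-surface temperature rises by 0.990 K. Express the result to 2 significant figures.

Areal heat capacity C = ρ c_p D = 1020 × 3890 × 112 = 4.44×10^8 J m⁻² K⁻¹.
ΔQ = C ΔT = 4.44×10^8 × 0.990 = 4.40×10^8 J/m².

4.4×10^8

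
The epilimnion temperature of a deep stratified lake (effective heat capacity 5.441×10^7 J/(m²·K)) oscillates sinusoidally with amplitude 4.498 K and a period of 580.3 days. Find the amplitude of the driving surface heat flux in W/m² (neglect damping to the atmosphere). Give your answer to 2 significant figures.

31

Areal heat capacity C = 5.441×10^7 J/(m²·K) (given).
ω = 2π / 5.01×10^7 s = 1.25×10^-7 s⁻¹.
Cω = 5.44×10^7 × 1.25×10^-7 = 6.82 W/(m²·K).
F₀ = A × Cω = 4.498 × 6.82 = 30.7 W/m².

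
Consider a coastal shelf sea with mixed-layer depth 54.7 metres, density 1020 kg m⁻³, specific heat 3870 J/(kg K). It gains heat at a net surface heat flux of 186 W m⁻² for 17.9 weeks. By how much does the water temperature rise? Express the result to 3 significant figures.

9.33 K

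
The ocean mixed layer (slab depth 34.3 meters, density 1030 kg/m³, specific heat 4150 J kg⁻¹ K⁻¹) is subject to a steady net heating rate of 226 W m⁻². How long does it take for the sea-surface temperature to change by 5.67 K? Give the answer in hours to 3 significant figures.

1020 hours

Areal heat capacity C = ρ c_p D = 1030 × 4150 × 34.3 = 1.47×10^8 J/(m²·K).
Time required: Δt = C ΔT / F = 1.47×10^8 × 5.67 / 226 = 3.68×10^6 s.
In hours: 3.68×10^6 s / (3600 s/hour) = 1020 hours.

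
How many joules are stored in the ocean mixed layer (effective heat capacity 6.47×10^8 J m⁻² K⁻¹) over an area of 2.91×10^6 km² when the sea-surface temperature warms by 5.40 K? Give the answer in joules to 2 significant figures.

1.0×10^22 J

Areal heat capacity C = 6.47×10^8 J m⁻² K⁻¹ (given).
Heat per unit area: q = C ΔT = 6.47×10^8 × 5.40 = 3.49×10^9 J/m².
Total heat: Q = q × A = 3.49×10^9 × (2.91×10^6 × 10⁶ m²) = 1.02×10^22 J.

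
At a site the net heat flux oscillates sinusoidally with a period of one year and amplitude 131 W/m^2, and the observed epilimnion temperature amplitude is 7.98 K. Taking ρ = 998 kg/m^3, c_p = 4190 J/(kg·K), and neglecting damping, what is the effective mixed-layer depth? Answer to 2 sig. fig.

ω = 2π / 3.15×10^7 s = 1.99×10^-7 s⁻¹.
Required C = F₀ / (A ω) = 131 / (7.98 × 1.99×10^-7) = 8.24×10^7 J/(m²·K).
D = C / (ρ c_p) = 8.24×10^7 / (998 × 4190) = 19.7 m.

20 m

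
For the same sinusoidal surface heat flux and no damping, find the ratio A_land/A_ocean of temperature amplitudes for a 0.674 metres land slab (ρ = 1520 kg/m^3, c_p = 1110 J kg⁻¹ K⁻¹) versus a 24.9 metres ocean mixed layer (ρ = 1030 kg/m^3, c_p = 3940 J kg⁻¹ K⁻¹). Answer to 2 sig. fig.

C_ocean = 1030 × 3940 × 24.9 = 1.01×10^8 J/(m²·K).
C_land = 1520 × 1110 × 0.674 = 1.14×10^6 J/(m²·K).
Undamped amplitude ∝ 1/C, so A_land/A_ocean = C_ocean/C_land = 88.9.

89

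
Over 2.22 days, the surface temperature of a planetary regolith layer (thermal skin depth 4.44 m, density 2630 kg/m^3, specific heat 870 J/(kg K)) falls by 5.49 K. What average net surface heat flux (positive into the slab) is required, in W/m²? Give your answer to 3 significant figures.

-291

Areal heat capacity C = ρ c_p D = 2630 × 870 × 4.44 = 1.02×10^7 J/(m^2 K).
Required heat per unit area: Q = C ΔT = 1.02×10^7 × -5.49 = -5.58×10^7 J/m².
Flux F = Q / Δt = -5.58×10^7 / 1.92×10^5 s = -291 W/m².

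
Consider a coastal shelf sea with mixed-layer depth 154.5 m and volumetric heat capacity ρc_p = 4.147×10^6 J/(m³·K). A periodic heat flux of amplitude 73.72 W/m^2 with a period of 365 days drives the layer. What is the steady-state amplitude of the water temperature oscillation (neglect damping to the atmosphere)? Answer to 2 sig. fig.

Areal heat capacity C = ρc_p × D = 4.147×10^6 × 154.5 = 6.41×10^8 J m⁻² K⁻¹.
Angular frequency ω = 2π / T = 2π / 3.15×10^7 s = 1.99×10^-7 s⁻¹.
Cω = 6.41×10^8 × 1.99×10^-7 = 128 W/(m²·K).
Amplitude A = F₀ / (Cω) = 73.72 / 128 = 0.577 K.

0.58 K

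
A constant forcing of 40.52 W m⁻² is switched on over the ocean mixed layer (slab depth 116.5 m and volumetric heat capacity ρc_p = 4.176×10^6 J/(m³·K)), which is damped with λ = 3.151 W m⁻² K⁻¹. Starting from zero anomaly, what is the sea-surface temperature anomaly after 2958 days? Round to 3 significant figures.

10.4 K

Areal heat capacity C = ρc_p × D = 4.176×10^6 × 116.5 = 4.87×10^8 J/(m^2 K).
τ = C / λ = 4.87×10^8 / 3.151 = 1.54×10^8 s.
Equilibrium anomaly ΔT_eq = F / λ = 40.52 / 3.151 = 12.9 K.
t = 2958 days = 2.56×10^8 s, so t/τ = 1.66.
ΔT(t) = ΔT_eq (1 − e^(−t/τ)) = 12.9 × (1 − e^−1.66) = 10.4 K.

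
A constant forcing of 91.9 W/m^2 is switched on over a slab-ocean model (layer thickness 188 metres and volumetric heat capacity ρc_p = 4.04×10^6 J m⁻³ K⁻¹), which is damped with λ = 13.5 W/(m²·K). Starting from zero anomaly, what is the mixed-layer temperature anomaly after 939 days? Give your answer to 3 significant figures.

5.20 K

Areal heat capacity C = ρc_p × D = 4.04×10^6 × 188 = 7.60×10^8 J m⁻² K⁻¹.
τ = C / λ = 7.60×10^8 / 13.5 = 5.63×10^7 s.
Equilibrium anomaly ΔT_eq = F / λ = 91.9 / 13.5 = 6.81 K.
t = 939 days = 8.11×10^7 s, so t/τ = 1.44.
ΔT(t) = ΔT_eq (1 − e^(−t/τ)) = 6.81 × (1 − e^−1.44) = 5.20 K.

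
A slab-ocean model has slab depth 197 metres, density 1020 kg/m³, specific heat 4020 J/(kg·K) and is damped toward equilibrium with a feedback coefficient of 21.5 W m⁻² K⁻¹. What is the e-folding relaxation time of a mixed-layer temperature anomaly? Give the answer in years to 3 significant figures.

1.19 years

Areal heat capacity C = ρ c_p D = 1020 × 4020 × 197 = 8.08×10^8 J/(m^2 K).
Relaxation time τ = C / λ = 8.08×10^8 / 21.5 = 3.76×10^7 s.
In years: 3.76×10^7 s / (3.156×10^7 s/year) = 1.19 years.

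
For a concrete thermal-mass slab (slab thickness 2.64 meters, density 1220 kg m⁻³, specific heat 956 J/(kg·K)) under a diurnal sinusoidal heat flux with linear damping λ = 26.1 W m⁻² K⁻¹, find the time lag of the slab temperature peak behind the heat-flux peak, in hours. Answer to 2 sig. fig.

Areal heat capacity C = ρ c_p D = 1220 × 956 × 2.64 = 3.08×10^6 J/(m^2 K).
ω = 2π / 86400 s = 7.27×10^-5 s⁻¹.
Phase lag φ = arctan(Cω/λ) = arctan(224/26.1) = 1.45 rad.
Time lag = φ / ω = 1.45 / 7.27×10^-5 = 20000 s = 5.56 hours.

5.6 hours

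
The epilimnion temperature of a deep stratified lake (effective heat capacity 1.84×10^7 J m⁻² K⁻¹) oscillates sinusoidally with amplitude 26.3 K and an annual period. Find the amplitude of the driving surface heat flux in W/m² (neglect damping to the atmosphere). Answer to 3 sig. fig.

96.4

Areal heat capacity C = 1.84×10^7 J m⁻² K⁻¹ (given).
ω = 2π / 3.15×10^7 s = 1.99×10^-7 s⁻¹.
Cω = 1.84×10^7 × 1.99×10^-7 = 3.67 W/(m²·K).
F₀ = A × Cω = 26.3 × 3.67 = 96.4 W/m².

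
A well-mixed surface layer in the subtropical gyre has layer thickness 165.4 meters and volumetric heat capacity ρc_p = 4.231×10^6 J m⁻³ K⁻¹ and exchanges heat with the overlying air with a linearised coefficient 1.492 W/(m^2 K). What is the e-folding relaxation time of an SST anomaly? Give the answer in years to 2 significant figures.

15 years

Areal heat capacity C = ρc_p × D = 4.231×10^6 × 165.4 = 7.00×10^8 J/(m^2 K).
Relaxation time τ = C / λ = 7.00×10^8 / 1.492 = 4.69×10^8 s.
In years: 4.69×10^8 s / (3.156×10^7 s/year) = 14.9 years.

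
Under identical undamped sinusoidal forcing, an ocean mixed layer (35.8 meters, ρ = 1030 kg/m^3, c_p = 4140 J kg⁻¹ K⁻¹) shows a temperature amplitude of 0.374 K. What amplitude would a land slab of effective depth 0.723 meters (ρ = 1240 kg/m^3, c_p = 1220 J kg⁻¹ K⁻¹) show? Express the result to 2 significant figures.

C_ocean = 1.53×10^8 J/(m²·K); C_land = 1.09×10^6 J/(m²·K).
A ∝ 1/C ⇒ A_land = A_ocean × C_ocean/C_land = 0.374 × 140 = 52.2 K.

52 K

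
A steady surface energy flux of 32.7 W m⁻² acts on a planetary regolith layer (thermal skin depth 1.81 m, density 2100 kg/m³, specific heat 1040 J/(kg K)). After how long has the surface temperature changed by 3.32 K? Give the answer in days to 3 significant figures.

4.65 days

Areal heat capacity C = ρ c_p D = 2100 × 1040 × 1.81 = 3.95×10^6 J m⁻² K⁻¹.
Time required: Δt = C ΔT / F = 3.95×10^6 × 3.32 / 32.7 = 4.01×10^5 s.
In days: 4.01×10^5 s / (86400 s/day) = 4.65 days.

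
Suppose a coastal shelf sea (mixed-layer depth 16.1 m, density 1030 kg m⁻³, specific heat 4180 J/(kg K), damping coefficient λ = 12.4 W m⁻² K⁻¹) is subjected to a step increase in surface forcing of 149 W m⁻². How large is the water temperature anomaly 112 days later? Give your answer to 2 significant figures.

Areal heat capacity C = ρ c_p D = 1030 × 4180 × 16.1 = 6.93×10^7 J/(m^2 K).
τ = C / λ = 6.93×10^7 / 12.4 = 5.59×10^6 s.
Equilibrium anomaly ΔT_eq = F / λ = 149 / 12.4 = 12.0 K.
t = 112 days = 9.68×10^6 s, so t/τ = 1.73.
ΔT(t) = ΔT_eq (1 − e^(−t/τ)) = 12.0 × (1 − e^−1.73) = 9.89 K.

9.9 K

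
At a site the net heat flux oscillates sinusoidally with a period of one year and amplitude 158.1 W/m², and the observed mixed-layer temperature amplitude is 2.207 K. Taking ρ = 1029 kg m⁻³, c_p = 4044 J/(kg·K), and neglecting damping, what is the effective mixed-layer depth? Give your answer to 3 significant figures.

ω = 2π / 3.15×10^7 s = 1.99×10^-7 s⁻¹.
Required C = F₀ / (A ω) = 158.1 / (2.207 × 1.99×10^-7) = 3.60×10^8 J/(m²·K).
D = C / (ρ c_p) = 3.60×10^8 / (1029 × 4044) = 86.4 m.

86.4 m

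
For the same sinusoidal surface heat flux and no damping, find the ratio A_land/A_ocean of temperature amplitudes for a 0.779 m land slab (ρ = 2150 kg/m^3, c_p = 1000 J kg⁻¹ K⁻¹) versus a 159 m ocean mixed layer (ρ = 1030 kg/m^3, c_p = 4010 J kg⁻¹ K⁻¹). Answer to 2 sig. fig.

390

C_ocean = 1030 × 4010 × 159 = 6.57×10^8 J/(m²·K).
C_land = 2150 × 1000 × 0.779 = 1.67×10^6 J/(m²·K).
Undamped amplitude ∝ 1/C, so A_land/A_ocean = C_ocean/C_land = 392.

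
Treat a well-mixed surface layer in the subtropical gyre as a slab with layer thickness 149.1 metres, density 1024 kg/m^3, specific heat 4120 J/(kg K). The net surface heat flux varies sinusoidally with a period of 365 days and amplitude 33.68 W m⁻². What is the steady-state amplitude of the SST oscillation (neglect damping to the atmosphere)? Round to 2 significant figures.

0.27 K

Areal heat capacity C = ρ c_p D = 1024 × 4120 × 149.1 = 6.29×10^8 J/(m²·K).
Angular frequency ω = 2π / T = 2π / 3.15×10^7 s = 1.99×10^-7 s⁻¹.
Cω = 6.29×10^8 × 1.99×10^-7 = 125 W/(m²·K).
Amplitude A = F₀ / (Cω) = 33.68 / 125 = 0.269 K.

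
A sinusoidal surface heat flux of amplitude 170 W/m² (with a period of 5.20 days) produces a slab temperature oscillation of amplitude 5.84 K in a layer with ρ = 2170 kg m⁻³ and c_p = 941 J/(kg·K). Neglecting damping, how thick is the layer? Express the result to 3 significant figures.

ω = 2π / 4.49×10^5 s = 1.40×10^-5 s⁻¹.
Required C = F₀ / (A ω) = 170 / (5.84 × 1.40×10^-5) = 2.08×10^6 J/(m²·K).
D = C / (ρ c_p) = 2.08×10^6 / (2170 × 941) = 1.02 m.

1.02 m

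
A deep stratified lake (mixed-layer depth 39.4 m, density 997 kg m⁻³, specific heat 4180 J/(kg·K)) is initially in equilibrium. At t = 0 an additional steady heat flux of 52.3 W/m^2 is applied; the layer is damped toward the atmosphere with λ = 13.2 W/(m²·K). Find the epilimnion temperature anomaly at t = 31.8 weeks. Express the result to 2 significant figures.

Areal heat capacity C = ρ c_p D = 997 × 4180 × 39.4 = 1.64×10^8 J/(m²·K).
τ = C / λ = 1.64×10^8 / 13.2 = 1.24×10^7 s.
Equilibrium anomaly ΔT_eq = F / λ = 52.3 / 13.2 = 3.96 K.
t = 31.8 weeks = 1.92×10^7 s, so t/τ = 1.55.
ΔT(t) = ΔT_eq (1 − e^(−t/τ)) = 3.96 × (1 − e^−1.55) = 3.12 K.

3.1 K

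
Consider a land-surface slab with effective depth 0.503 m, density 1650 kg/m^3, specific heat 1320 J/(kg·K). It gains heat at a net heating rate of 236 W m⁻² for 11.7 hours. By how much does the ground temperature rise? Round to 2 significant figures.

9.1 K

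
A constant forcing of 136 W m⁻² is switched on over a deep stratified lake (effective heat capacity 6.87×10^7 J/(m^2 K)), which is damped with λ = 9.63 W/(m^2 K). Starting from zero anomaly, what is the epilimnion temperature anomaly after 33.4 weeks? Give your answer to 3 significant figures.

13.3 K

Areal heat capacity C = 6.87×10^7 J/(m^2 K) (given).
τ = C / λ = 6.87×10^7 / 9.63 = 7.13×10^6 s.
Equilibrium anomaly ΔT_eq = F / λ = 136 / 9.63 = 14.1 K.
t = 33.4 weeks = 2.02×10^7 s, so t/τ = 2.83.
ΔT(t) = ΔT_eq (1 − e^(−t/τ)) = 14.1 × (1 − e^−2.83) = 13.3 K.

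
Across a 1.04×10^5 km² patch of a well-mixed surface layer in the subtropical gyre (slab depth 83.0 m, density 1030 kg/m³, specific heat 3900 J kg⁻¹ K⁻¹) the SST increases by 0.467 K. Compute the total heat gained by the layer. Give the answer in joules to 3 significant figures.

1.62×10^19 J

Areal heat capacity C = ρ c_p D = 1030 × 3900 × 83.0 = 3.33×10^8 J/(m²·K).
Heat per unit area: q = C ΔT = 3.33×10^8 × 0.467 = 1.56×10^8 J/m².
Total heat: Q = q × A = 1.56×10^8 × (1.04×10^5 × 10⁶ m²) = 1.62×10^19 J.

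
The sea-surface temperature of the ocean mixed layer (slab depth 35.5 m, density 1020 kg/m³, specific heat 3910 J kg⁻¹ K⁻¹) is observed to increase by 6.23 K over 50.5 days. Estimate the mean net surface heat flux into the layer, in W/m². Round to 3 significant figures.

202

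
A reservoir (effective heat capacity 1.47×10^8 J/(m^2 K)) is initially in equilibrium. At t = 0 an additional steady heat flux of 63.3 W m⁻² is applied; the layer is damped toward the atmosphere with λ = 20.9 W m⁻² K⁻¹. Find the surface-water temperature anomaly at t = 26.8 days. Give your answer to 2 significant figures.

Areal heat capacity C = 1.47×10^8 J/(m^2 K) (given).
τ = C / λ = 1.47×10^8 / 20.9 = 7.03×10^6 s.
Equilibrium anomaly ΔT_eq = F / λ = 63.3 / 20.9 = 3.03 K.
t = 26.8 days = 2.32×10^6 s, so t/τ = 0.329.
ΔT(t) = ΔT_eq (1 − e^(−t/τ)) = 3.03 × (1 − e^−0.329) = 0.850 K.

0.85 K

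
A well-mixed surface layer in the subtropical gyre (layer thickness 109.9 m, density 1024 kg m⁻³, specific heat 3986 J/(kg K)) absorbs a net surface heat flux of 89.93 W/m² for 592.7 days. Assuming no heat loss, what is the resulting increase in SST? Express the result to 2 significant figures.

10 K

Areal heat capacity C = ρ c_p D = 1024 × 3986 × 109.9 = 4.49×10^8 J/(m^2 K).
Net heat input Q = F Δt = 89.93 × (592.7 days × 86400 s/day) = 4.61×10^9 J/m².
ΔT = Q / C = 4.61×10^9 / 4.49×10^8 = 10.3 K.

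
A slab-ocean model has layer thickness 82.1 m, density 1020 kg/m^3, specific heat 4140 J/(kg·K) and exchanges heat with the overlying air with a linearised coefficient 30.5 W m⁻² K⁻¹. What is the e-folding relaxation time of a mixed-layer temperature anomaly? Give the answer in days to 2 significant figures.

Areal heat capacity C = ρ c_p D = 1020 × 4140 × 82.1 = 3.47×10^8 J/(m²·K).
Relaxation time τ = C / λ = 3.47×10^8 / 30.5 = 1.14×10^7 s.
In days: 1.14×10^7 s / (86400 s/day) = 132 days.

130 days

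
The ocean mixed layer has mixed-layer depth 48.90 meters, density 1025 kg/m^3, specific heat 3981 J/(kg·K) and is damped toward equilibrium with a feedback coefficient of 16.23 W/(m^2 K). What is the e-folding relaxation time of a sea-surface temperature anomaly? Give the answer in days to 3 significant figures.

142 days

Areal heat capacity C = ρ c_p D = 1025 × 3981 × 48.90 = 2.00×10^8 J/(m^2 K).
Relaxation time τ = C / λ = 2.00×10^8 / 16.23 = 1.23×10^7 s.
In days: 1.23×10^7 s / (86400 s/day) = 142 days.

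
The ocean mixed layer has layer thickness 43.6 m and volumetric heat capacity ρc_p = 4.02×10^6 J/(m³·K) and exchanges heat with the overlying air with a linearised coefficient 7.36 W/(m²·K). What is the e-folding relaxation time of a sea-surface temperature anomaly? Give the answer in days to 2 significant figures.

280 days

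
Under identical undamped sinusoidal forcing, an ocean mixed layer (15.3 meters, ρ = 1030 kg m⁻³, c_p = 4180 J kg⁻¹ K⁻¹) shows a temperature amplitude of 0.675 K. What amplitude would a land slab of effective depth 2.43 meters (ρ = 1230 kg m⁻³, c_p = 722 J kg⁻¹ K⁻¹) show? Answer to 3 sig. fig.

C_ocean = 6.59×10^7 J/(m²·K); C_land = 2.16×10^6 J/(m²·K).
A ∝ 1/C ⇒ A_land = A_ocean × C_ocean/C_land = 0.675 × 30.5 = 20.6 K.

20.6 K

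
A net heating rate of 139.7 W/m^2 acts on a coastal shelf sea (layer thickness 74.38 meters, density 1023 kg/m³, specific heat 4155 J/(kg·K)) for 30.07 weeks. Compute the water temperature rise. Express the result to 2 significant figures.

8.0 K

Areal heat capacity C = ρ c_p D = 1023 × 4155 × 74.38 = 3.16×10^8 J/(m^2 K).
Net heat input Q = F Δt = 139.7 × (30.07 weeks × 6.048×10^5 s/week) = 2.54×10^9 J/m².
ΔT = Q / C = 2.54×10^9 / 3.16×10^8 = 8.04 K.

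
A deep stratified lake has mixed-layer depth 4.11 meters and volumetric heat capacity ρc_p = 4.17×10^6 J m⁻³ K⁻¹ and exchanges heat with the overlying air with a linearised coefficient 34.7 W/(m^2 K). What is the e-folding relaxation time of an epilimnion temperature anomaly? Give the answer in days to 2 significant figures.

5.7 days

Areal heat capacity C = ρc_p × D = 4.17×10^6 × 4.11 = 1.71×10^7 J/(m^2 K).
Relaxation time τ = C / λ = 1.71×10^7 / 34.7 = 4.94×10^5 s.
In days: 4.94×10^5 s / (86400 s/day) = 5.72 days.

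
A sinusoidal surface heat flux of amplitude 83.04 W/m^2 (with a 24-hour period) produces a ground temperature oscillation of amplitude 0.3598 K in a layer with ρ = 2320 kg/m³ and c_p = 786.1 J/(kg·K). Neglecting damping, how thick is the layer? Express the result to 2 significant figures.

1.7 m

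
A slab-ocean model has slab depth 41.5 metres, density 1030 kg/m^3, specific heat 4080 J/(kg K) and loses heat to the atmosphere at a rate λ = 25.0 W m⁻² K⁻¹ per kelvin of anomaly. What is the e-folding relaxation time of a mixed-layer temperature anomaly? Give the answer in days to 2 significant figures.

Areal heat capacity C = ρ c_p D = 1030 × 4080 × 41.5 = 1.74×10^8 J/(m²·K).
Relaxation time τ = C / λ = 1.74×10^8 / 25.0 = 6.98×10^6 s.
In days: 6.98×10^6 s / (86400 s/day) = 80.7 days.

81 days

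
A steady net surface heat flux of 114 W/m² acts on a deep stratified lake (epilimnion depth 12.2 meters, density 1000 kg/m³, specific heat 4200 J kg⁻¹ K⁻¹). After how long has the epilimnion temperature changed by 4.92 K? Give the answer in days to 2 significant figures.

Areal heat capacity C = ρ c_p D = 1000 × 4200 × 12.2 = 5.12×10^7 J m⁻² K⁻¹.
Time required: Δt = C ΔT / F = 5.12×10^7 × 4.92 / 114 = 2.21×10^6 s.
In days: 2.21×10^6 s / (86400 s/day) = 25.6 days.

26 days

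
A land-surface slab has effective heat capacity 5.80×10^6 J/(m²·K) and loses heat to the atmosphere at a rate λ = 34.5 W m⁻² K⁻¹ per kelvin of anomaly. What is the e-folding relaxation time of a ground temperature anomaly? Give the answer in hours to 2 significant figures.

47 hours

Areal heat capacity C = 5.80×10^6 J/(m²·K) (given).
Relaxation time τ = C / λ = 5.80×10^6 / 34.5 = 1.68×10^5 s.
In hours: 1.68×10^5 s / (3600 s/hour) = 46.7 hours.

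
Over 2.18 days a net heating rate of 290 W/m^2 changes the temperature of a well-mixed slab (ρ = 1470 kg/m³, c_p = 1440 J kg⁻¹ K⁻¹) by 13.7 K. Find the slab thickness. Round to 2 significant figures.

1.9 m

Heat input Q = F Δt = 290 × 1.88×10^5 s = 5.46×10^7 J/m².
Required areal heat capacity C = Q / ΔT = 3.99×10^6 J/(m²·K).
Depth D = C / (ρ c_p) = 3.99×10^6 / (1470 × 1440) = 1.88 m.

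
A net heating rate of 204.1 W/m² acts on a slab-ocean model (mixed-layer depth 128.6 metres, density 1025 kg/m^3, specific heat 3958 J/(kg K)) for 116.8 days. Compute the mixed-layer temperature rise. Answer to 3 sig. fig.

3.95 K

Areal heat capacity C = ρ c_p D = 1025 × 3958 × 128.6 = 5.22×10^8 J/(m²·K).
Net heat input Q = F Δt = 204.1 × (116.8 days × 86400 s/day) = 2.06×10^9 J/m².
ΔT = Q / C = 2.06×10^9 / 5.22×10^8 = 3.95 K.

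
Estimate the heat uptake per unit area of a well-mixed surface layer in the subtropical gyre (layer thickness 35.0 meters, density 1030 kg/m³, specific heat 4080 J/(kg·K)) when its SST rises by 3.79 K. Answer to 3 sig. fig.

Areal heat capacity C = ρ c_p D = 1030 × 4080 × 35.0 = 1.47×10^8 J m⁻² K⁻¹.
ΔQ = C ΔT = 1.47×10^8 × 3.79 = 5.57×10^8 J/m².

5.57×10^8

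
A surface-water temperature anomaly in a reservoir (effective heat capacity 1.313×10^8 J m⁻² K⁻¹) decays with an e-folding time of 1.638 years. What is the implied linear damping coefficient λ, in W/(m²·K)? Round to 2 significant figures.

2.5

Areal heat capacity C = 1.313×10^8 J m⁻² K⁻¹ (given).
τ = 1.638 years = 5.17×10^7 s.
λ = C / τ = 1.31×10^8 / 5.17×10^7 = 2.54 W/(m²·K).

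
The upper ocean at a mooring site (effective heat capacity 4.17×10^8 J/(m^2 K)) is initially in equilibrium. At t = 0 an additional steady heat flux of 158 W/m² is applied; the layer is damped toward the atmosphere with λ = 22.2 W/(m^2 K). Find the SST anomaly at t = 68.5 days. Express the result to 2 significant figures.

Areal heat capacity C = 4.17×10^8 J/(m^2 K) (given).
τ = C / λ = 4.17×10^8 / 22.2 = 1.88×10^7 s.
Equilibrium anomaly ΔT_eq = F / λ = 158 / 22.2 = 7.12 K.
t = 68.5 days = 5.92×10^6 s, so t/τ = 0.315.
ΔT(t) = ΔT_eq (1 − e^(−t/τ)) = 7.12 × (1 − e^−0.315) = 1.92 K.

1.9 K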